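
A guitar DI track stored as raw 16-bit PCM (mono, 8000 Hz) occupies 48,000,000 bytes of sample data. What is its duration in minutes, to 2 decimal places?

50.00 minutes

Byte rate = 8,000 × 2 × 1 = 16,000 bytes/s.
Duration = 48,000,000 / 16,000 = 3,000 s.
3,000 s / 60 = 50.00 minutes.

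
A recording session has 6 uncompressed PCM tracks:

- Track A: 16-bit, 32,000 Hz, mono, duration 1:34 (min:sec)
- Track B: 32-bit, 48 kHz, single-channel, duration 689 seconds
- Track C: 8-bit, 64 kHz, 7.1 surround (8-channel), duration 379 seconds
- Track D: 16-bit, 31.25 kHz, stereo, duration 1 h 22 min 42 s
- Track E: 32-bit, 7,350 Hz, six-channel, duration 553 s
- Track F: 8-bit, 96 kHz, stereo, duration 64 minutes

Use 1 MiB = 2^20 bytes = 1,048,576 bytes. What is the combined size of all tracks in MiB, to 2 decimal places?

1704.63 MiB

Track A: 1:34 (min:sec) = 94 s; 32,000 × 94 × 2 × 1 = 6,016,000 bytes.
Track B: 48,000 × 689 × 4 × 1 = 132,288,000 bytes.
Track C: 64,000 × 379 × 1 × 8 = 194,048,000 bytes.
Track D: 1 h 22 min 42 s = 4,962 s; 31,250 × 4,962 × 2 × 2 = 620,250,000 bytes.
Track E: 7,350 × 553 × 4 × 6 = 97,549,200 bytes.
Track F: 64 minutes = 3,840 s; 96,000 × 3,840 × 1 × 2 = 737,280,000 bytes.
Total = 1,787,431,200 bytes = 1704.63 MiB.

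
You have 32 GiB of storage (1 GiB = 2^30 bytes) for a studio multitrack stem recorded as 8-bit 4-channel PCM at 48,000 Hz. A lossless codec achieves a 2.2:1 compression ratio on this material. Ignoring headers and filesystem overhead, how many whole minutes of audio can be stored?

6,561 minutes

Uncompressed byte rate = 48,000 × 1 × 4 = 192,000 bytes/s.
After 2.2:1 compression, effective rate ≈ 87272.73 bytes/s.
Capacity = 32 × 1,073,741,824 = 34,359,738,368 bytes.
34,359,738,368 / effective rate ≈ 393705.34 s → 6,561 minutes.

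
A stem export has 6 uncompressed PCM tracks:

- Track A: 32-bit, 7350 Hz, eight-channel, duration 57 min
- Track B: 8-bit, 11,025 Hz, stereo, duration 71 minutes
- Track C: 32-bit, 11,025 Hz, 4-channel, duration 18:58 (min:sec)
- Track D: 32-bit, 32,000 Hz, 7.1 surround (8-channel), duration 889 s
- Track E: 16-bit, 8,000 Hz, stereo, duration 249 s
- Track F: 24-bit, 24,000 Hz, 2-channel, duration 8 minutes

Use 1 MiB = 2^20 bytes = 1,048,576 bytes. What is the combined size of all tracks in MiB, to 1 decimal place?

Track A: 57 min = 3,420 s; 7,350 × 3,420 × 4 × 8 = 804,384,000 bytes.
Track B: 71 minutes = 4,260 s; 11,025 × 4,260 × 1 × 2 = 93,933,000 bytes.
Track C: 18:58 (min:sec) = 1,138 s; 11,025 × 1,138 × 4 × 4 = 200,743,200 bytes.
Track D: 32,000 × 889 × 4 × 8 = 910,336,000 bytes.
Track E: 8,000 × 249 × 2 × 2 = 7,968,000 bytes.
Track F: 8 minutes = 480 s; 24,000 × 480 × 3 × 2 = 69,120,000 bytes.
Total = 2,086,484,200 bytes = 1989.8 MiB.

1989.8 MiB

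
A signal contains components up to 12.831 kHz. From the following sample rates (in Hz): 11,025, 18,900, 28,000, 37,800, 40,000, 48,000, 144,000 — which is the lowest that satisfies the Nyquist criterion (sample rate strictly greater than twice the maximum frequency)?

Need sample rate > 2 × 12,831 = 25,662 Hz.
Lowest listed rate above 25,662 Hz is 28,000 Hz.

28,000 Hz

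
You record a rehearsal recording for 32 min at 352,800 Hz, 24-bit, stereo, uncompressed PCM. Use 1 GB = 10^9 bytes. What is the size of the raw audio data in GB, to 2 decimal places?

Duration = 32 min = 1,920 s.
Bytes = 352,800 samples/s × 1,920 s × 3 bytes/sample × 2 ch = 4,064,256,000 bytes.
4,064,256,000 / 1,000,000,000 = 4.06 GB.

4.06 GB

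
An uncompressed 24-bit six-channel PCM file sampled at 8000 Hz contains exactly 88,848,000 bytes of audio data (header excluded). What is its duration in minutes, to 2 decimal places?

10.28 minutes

Byte rate = 8,000 × 3 × 6 = 144,000 bytes/s.
Duration = 88,848,000 / 144,000 = 617 s.
617 s / 60 = 10.28 minutes.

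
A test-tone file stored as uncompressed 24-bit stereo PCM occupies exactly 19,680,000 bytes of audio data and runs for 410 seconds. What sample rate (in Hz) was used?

8,000 Hz

Bytes = sample_rate × seconds × bytes_per_sample × channels.
sample_rate = 19,680,000 / (410 × 3 × 2) = 19,680,000 / 2,460 = 8,000 Hz.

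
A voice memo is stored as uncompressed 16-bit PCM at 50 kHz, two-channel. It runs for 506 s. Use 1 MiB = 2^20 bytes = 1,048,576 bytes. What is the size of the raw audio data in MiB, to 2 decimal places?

Bytes = 50,000 samples/s × 506 s × 2 bytes/sample × 2 ch = 101,200,000 bytes.
101,200,000 / 1,048,576 = 96.51 MiB.

96.51 MiB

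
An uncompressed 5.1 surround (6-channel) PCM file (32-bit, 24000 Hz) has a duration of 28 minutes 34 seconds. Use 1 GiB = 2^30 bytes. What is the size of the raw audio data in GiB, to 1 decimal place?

Duration = 28 minutes 34 seconds = 1,714 s.
Bytes = 24,000 samples/s × 1,714 s × 4 bytes/sample × 6 ch = 987,264,000 bytes.
987,264,000 / 1,073,741,824 = 0.9 GiB.

0.9 GiB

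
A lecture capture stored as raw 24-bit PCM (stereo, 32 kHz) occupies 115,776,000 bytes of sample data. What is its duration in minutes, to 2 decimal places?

10.05 minutes

Byte rate = 32,000 × 3 × 2 = 192,000 bytes/s.
Duration = 115,776,000 / 192,000 = 603 s.
603 s / 60 = 10.05 minutes.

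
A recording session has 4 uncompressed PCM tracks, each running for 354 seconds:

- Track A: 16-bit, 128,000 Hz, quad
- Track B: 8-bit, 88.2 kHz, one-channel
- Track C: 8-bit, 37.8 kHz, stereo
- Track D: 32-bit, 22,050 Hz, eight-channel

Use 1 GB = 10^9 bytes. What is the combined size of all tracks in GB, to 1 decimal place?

0.7 GB

Track A: 128,000 × 354 × 2 × 4 = 362,496,000 bytes.
Track B: 88,200 × 354 × 1 × 1 = 31,222,800 bytes.
Track C: 37,800 × 354 × 1 × 2 = 26,762,400 bytes.
Track D: 22,050 × 354 × 4 × 8 = 249,782,400 bytes.
Total = 670,263,600 bytes = 0.7 GB.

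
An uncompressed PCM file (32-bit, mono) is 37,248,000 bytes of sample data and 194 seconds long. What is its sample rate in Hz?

48,000 Hz

Bytes = sample_rate × seconds × bytes_per_sample × channels.
sample_rate = 37,248,000 / (194 × 4 × 1) = 37,248,000 / 776 = 48,000 Hz.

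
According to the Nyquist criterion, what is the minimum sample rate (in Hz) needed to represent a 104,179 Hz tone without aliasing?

Minimum sample rate = 2 × 104,179 Hz = 208,358 Hz.

208,358 Hz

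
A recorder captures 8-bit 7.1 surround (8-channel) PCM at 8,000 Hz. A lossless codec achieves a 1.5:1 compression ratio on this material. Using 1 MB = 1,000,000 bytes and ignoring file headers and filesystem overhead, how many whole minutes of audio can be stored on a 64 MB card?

Uncompressed byte rate = 8,000 × 1 × 8 = 64,000 bytes/s.
After 1.5:1 compression, effective rate ≈ 42666.67 bytes/s.
Capacity = 64 × 1,000,000 = 64,000,000 bytes.
64,000,000 / effective rate ≈ 1500 s → 25 minutes.

25 minutes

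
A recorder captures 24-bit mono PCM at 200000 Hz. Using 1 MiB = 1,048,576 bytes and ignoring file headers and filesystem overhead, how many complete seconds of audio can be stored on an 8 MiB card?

Uncompressed byte rate = 200,000 × 3 × 1 = 600,000 bytes/s.
Capacity = 8 × 1,048,576 = 8,388,608 bytes.
8,388,608 / 600,000 ≈ 13.98 s → 13 seconds.

13 seconds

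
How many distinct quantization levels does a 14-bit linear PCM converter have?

16,384 levels

2^14 = 16,384.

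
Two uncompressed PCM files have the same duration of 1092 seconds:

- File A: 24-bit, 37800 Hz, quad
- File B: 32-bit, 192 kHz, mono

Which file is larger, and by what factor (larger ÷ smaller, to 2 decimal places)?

File B, by a factor of 1.69

File A: 37,800 × 3 × 4 = 453,600 bytes/s.
File B: 192,000 × 4 × 1 = 768,000 bytes/s.
File B is larger; ratio = 838,656,000 / 495,331,200 = 1.69.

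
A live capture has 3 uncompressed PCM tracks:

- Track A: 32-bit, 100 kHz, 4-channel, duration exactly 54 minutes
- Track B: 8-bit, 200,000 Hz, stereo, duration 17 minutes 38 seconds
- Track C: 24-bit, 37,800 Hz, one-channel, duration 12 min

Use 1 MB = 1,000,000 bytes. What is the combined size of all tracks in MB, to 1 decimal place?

5688.8 MB

Track A: exactly 54 minutes = 3,240 s; 100,000 × 3,240 × 4 × 4 = 5,184,000,000 bytes.
Track B: 17 minutes 38 seconds = 1,058 s; 200,000 × 1,058 × 1 × 2 = 423,200,000 bytes.
Track C: 12 min = 720 s; 37,800 × 720 × 3 × 1 = 81,648,000 bytes.
Total = 5,688,848,000 bytes = 5688.8 MB.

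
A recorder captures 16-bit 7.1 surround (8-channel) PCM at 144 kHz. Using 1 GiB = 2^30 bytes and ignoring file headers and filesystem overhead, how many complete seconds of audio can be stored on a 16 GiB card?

Uncompressed byte rate = 144,000 × 2 × 8 = 2,304,000 bytes/s.
Capacity = 16 × 1,073,741,824 = 17,179,869,184 bytes.
17,179,869,184 / 2,304,000 ≈ 7456.54 s → 7,456 seconds.

7,456 seconds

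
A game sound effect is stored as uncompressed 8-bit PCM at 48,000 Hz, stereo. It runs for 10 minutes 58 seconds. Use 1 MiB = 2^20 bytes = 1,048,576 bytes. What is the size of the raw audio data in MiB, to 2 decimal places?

60.24 MiB

Duration = 10 minutes 58 seconds = 658 s.
Bytes = 48,000 samples/s × 658 s × 1 bytes/sample × 2 ch = 63,168,000 bytes.
63,168,000 / 1,048,576 = 60.24 MiB.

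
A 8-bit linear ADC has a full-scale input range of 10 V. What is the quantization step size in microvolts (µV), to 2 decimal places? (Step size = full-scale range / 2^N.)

10 V / 2^8 = 10 / 256 V = 39062.50 µV.

39062.50 µV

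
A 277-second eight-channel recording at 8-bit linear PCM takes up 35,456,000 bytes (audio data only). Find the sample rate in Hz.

Bytes = sample_rate × seconds × bytes_per_sample × channels.
sample_rate = 35,456,000 / (277 × 1 × 8) = 35,456,000 / 2,216 = 16,000 Hz.

16,000 Hz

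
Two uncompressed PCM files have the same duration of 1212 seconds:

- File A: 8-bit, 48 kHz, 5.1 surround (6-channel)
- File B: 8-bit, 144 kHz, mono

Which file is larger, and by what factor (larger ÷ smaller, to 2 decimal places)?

File A, by a factor of 2.00

File A: 48,000 × 1 × 6 = 288,000 bytes/s.
File B: 144,000 × 1 × 1 = 144,000 bytes/s.
File A is larger; ratio = 349,056,000 / 174,528,000 = 2.00.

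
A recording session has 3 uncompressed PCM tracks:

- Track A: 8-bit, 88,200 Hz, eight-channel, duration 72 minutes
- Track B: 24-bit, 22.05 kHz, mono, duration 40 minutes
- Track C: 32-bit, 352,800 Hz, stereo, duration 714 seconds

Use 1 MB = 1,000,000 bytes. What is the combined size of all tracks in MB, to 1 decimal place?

Track A: 72 minutes = 4,320 s; 88,200 × 4,320 × 1 × 8 = 3,048,192,000 bytes.
Track B: 40 minutes = 2,400 s; 22,050 × 2,400 × 3 × 1 = 158,760,000 bytes.
Track C: 352,800 × 714 × 4 × 2 = 2,015,193,600 bytes.
Total = 5,222,145,600 bytes = 5222.1 MB.

5222.1 MB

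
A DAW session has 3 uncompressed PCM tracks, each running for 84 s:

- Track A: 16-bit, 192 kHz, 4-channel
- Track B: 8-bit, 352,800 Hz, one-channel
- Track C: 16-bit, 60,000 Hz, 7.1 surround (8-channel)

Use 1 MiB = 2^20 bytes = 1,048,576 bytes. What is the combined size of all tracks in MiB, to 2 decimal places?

228.21 MiB

Track A: 192,000 × 84 × 2 × 4 = 129,024,000 bytes.
Track B: 352,800 × 84 × 1 × 1 = 29,635,200 bytes.
Track C: 60,000 × 84 × 2 × 8 = 80,640,000 bytes.
Total = 239,299,200 bytes = 228.21 MiB.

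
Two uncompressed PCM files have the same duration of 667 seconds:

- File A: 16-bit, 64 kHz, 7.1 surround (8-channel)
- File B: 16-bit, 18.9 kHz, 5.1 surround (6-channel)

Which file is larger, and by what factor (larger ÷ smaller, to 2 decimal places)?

File A: 64,000 × 2 × 8 = 1,024,000 bytes/s.
File B: 18,900 × 2 × 6 = 226,800 bytes/s.
File A is larger; ratio = 683,008,000 / 151,275,600 = 4.51.

File A, by a factor of 4.51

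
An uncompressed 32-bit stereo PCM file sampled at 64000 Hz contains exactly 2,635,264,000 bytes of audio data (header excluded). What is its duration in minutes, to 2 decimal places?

Byte rate = 64,000 × 4 × 2 = 512,000 bytes/s.
Duration = 2,635,264,000 / 512,000 = 5,147 s.
5,147 s / 60 = 85.78 minutes.

85.78 minutes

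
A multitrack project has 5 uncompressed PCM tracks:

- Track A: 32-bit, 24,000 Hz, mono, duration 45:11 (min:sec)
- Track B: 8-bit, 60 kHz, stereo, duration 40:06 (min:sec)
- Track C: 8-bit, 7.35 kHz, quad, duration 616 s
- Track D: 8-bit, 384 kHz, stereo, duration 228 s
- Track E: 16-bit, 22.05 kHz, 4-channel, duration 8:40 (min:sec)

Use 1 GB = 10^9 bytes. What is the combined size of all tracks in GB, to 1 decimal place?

Track A: 45:11 (min:sec) = 2,711 s; 24,000 × 2,711 × 4 × 1 = 260,256,000 bytes.
Track B: 40:06 (min:sec) = 2,406 s; 60,000 × 2,406 × 1 × 2 = 288,720,000 bytes.
Track C: 7,350 × 616 × 1 × 4 = 18,110,400 bytes.
Track D: 384,000 × 228 × 1 × 2 = 175,104,000 bytes.
Track E: 8:40 (min:sec) = 520 s; 22,050 × 520 × 2 × 4 = 91,728,000 bytes.
Total = 833,918,400 bytes = 0.8 GB.

0.8 GB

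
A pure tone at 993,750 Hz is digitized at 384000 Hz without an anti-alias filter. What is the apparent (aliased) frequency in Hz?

158,250 Hz

Nyquist = 384,000/2 = 192,000 Hz; 993,750 Hz exceeds it.
Alias = |993,750 − 3×384,000| = |993,750 − 1,152,000| = 158,250 Hz.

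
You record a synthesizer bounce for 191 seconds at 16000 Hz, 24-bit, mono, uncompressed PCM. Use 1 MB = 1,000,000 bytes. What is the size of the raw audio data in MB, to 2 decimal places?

Bytes = 16,000 samples/s × 191 s × 3 bytes/sample × 1 ch = 9,168,000 bytes.
9,168,000 / 1,000,000 = 9.17 MB.

9.17 MB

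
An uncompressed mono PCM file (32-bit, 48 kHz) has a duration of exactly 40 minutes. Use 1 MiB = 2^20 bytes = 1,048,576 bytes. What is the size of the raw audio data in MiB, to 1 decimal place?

439.5 MiB

Duration = exactly 40 minutes = 2,400 s.
Bytes = 48,000 samples/s × 2,400 s × 4 bytes/sample × 1 ch = 460,800,000 bytes.
460,800,000 / 1,048,576 = 439.5 MiB.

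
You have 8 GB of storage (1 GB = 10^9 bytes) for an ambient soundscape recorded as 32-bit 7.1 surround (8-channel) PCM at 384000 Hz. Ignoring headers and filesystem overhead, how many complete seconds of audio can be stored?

Uncompressed byte rate = 384,000 × 4 × 8 = 12,288,000 bytes/s.
Capacity = 8 × 1,000,000,000 = 8,000,000,000 bytes.
8,000,000,000 / 12,288,000 ≈ 651.04 s → 651 seconds.

651 seconds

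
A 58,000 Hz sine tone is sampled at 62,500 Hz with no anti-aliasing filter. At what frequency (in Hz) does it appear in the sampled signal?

4,500 Hz

Nyquist = 62,500/2 = 31,250 Hz; 58,000 Hz exceeds it.
Alias = |58,000 − 1×62,500| = |58,000 − 62,500| = 4,500 Hz.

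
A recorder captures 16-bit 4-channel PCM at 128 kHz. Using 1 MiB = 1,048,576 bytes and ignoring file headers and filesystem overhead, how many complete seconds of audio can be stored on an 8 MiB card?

Uncompressed byte rate = 128,000 × 2 × 4 = 1,024,000 bytes/s.
Capacity = 8 × 1,048,576 = 8,388,608 bytes.
8,388,608 / 1,024,000 ≈ 8.19 s → 8 seconds.

8 seconds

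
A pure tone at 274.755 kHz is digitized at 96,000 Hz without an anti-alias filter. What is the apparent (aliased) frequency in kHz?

Nyquist = 96,000/2 = 48,000 Hz; 274,755 Hz exceeds it.
Alias = |274,755 − 3×96,000| = |274,755 − 288,000| = 13,245 Hz = 13.245 kHz.

13.245 kHz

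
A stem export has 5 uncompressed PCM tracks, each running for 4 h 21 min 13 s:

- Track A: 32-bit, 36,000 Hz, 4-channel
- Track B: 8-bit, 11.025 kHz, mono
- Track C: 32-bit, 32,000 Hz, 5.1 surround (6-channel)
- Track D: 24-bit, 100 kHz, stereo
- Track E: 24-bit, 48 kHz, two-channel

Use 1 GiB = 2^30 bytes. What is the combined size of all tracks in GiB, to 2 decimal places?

32.74 GiB

4 h 21 min 13 s = 15,673 s.
Track A: 36,000 × 15,673 × 4 × 4 = 9,027,648,000 bytes.
Track B: 11,025 × 15,673 × 1 × 1 = 172,794,825 bytes.
Track C: 32,000 × 15,673 × 4 × 6 = 12,036,864,000 bytes.
Track D: 100,000 × 15,673 × 3 × 2 = 9,403,800,000 bytes.
Track E: 48,000 × 15,673 × 3 × 2 = 4,513,824,000 bytes.
Total = 35,154,930,825 bytes = 32.74 GiB.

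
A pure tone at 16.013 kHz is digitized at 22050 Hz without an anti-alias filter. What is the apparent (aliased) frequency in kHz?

6.037 kHz

Nyquist = 22,050/2 = 11,025 Hz; 16,013 Hz exceeds it.
Alias = |16,013 − 1×22,050| = |16,013 − 22,050| = 6,037 Hz = 6.037 kHz.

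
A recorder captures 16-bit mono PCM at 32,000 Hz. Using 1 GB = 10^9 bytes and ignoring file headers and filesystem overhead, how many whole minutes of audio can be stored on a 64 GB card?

16,666 minutes

Uncompressed byte rate = 32,000 × 2 × 1 = 64,000 bytes/s.
Capacity = 64 × 1,000,000,000 = 64,000,000,000 bytes.
64,000,000,000 / 64,000 ≈ 1000000 s → 16,666 minutes.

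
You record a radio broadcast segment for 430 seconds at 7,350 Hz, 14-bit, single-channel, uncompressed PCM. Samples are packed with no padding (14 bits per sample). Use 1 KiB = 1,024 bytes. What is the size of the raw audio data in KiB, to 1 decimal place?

Bits = 7,350 × 430 × 14 × 1 = 44,247,000 bits = 5,530,875 bytes.
5,530,875 / 1,024 = 5401.2 KiB.

5401.2 KiB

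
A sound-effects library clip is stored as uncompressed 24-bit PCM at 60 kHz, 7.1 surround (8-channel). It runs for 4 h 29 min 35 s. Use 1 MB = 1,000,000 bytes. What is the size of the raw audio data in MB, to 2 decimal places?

23292.00 MB

Duration = 4 h 29 min 35 s = 16,175 s.
Bytes = 60,000 samples/s × 16,175 s × 3 bytes/sample × 8 ch = 23,292,000,000 bytes.
23,292,000,000 / 1,000,000 = 23292.00 MB.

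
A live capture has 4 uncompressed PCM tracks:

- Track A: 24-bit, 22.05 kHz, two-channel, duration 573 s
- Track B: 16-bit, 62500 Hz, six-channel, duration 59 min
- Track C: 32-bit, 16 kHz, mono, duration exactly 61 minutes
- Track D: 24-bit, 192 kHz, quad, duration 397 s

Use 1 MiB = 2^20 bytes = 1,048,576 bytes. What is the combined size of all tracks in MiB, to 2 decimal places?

3700.00 MiB

Track A: 22,050 × 573 × 3 × 2 = 75,807,900 bytes.
Track B: 59 min = 3,540 s; 62,500 × 3,540 × 2 × 6 = 2,655,000,000 bytes.
Track C: exactly 61 minutes = 3,660 s; 16,000 × 3,660 × 4 × 1 = 234,240,000 bytes.
Track D: 192,000 × 397 × 3 × 4 = 914,688,000 bytes.
Total = 3,879,735,900 bytes = 3700.00 MiB.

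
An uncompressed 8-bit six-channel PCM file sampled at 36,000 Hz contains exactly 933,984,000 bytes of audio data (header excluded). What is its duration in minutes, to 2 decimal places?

72.07 minutes

Byte rate = 36,000 × 1 × 6 = 216,000 bytes/s.
Duration = 933,984,000 / 216,000 = 4,324 s.
4,324 s / 60 = 72.07 minutes.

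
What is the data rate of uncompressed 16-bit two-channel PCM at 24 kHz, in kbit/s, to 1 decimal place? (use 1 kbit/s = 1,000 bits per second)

Bit rate = 24,000 × 16 × 2 = 768,000 bits/s.
= 768.0 kbit/s.

768.0 kbit/s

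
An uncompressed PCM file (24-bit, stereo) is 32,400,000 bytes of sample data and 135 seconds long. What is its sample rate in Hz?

40,000 Hz

Bytes = sample_rate × seconds × bytes_per_sample × channels.
sample_rate = 32,400,000 / (135 × 3 × 2) = 32,400,000 / 810 = 40,000 Hz.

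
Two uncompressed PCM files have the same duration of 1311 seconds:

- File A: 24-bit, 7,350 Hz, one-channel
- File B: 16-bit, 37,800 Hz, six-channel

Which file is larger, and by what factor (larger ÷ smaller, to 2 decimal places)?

File B, by a factor of 20.57

File A: 7,350 × 3 × 1 = 22,050 bytes/s.
File B: 37,800 × 2 × 6 = 453,600 bytes/s.
File B is larger; ratio = 594,669,600 / 28,907,550 = 20.57.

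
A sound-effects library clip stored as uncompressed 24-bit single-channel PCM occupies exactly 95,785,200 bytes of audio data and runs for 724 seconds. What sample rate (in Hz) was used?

44,100 Hz

Bytes = sample_rate × seconds × bytes_per_sample × channels.
sample_rate = 95,785,200 / (724 × 3 × 1) = 95,785,200 / 2,172 = 44,100 Hz.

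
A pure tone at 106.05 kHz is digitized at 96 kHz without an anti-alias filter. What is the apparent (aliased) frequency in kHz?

10.05 kHz

Nyquist = 96,000/2 = 48,000 Hz; 106,050 Hz exceeds it.
Alias = |106,050 − 1×96,000| = |106,050 − 96,000| = 10,050 Hz = 10.05 kHz.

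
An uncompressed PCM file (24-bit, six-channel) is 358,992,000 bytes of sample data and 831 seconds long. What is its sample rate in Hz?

24,000 Hz

Bytes = sample_rate × seconds × bytes_per_sample × channels.
sample_rate = 358,992,000 / (831 × 3 × 6) = 358,992,000 / 14,958 = 24,000 Hz.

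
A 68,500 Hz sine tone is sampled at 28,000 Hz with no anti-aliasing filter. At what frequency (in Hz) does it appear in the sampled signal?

12,500 Hz

Nyquist = 28,000/2 = 14,000 Hz; 68,500 Hz exceeds it.
Alias = |68,500 − 2×28,000| = |68,500 − 56,000| = 12,500 Hz.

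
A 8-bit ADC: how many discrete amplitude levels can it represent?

2^8 = 256.

256 levels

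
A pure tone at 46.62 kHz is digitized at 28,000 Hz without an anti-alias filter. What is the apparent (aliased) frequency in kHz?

9.38 kHz

Nyquist = 28,000/2 = 14,000 Hz; 46,620 Hz exceeds it.
Alias = |46,620 − 2×28,000| = |46,620 − 56,000| = 9,380 Hz = 9.38 kHz.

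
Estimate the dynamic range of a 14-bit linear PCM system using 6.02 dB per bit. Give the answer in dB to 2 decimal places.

14 × 6.02 = 84.28 dB.

84.28 dB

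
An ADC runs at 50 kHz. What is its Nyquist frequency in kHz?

Nyquist frequency = sample rate / 2 = 50,000 / 2 = 25 kHz.

25 kHz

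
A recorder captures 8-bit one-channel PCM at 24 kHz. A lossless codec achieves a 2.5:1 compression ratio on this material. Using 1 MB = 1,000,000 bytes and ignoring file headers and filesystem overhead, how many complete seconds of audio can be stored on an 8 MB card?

Uncompressed byte rate = 24,000 × 1 × 1 = 24,000 bytes/s.
After 2.5:1 compression, effective rate ≈ 9600 bytes/s.
Capacity = 8 × 1,000,000 = 8,000,000 bytes.
8,000,000 / effective rate ≈ 833.33 s → 833 seconds.

833 seconds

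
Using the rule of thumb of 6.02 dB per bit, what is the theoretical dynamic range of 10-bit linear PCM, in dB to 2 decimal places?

60.20 dB

10 × 6.02 = 60.20 dB.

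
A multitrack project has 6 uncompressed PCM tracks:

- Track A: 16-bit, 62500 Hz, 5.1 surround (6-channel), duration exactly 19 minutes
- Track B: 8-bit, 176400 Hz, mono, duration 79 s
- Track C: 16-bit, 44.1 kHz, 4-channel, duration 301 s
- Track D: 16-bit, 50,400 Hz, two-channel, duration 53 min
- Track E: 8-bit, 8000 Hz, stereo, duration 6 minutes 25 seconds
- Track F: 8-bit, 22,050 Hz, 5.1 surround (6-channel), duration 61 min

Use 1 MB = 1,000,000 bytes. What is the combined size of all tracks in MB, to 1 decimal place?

2106.6 MB

Track A: exactly 19 minutes = 1,140 s; 62,500 × 1,140 × 2 × 6 = 855,000,000 bytes.
Track B: 176,400 × 79 × 1 × 1 = 13,935,600 bytes.
Track C: 44,100 × 301 × 2 × 4 = 106,192,800 bytes.
Track D: 53 min = 3,180 s; 50,400 × 3,180 × 2 × 2 = 641,088,000 bytes.
Track E: 6 minutes 25 seconds = 385 s; 8,000 × 385 × 1 × 2 = 6,160,000 bytes.
Track F: 61 min = 3,660 s; 22,050 × 3,660 × 1 × 6 = 484,218,000 bytes.
Total = 2,106,594,400 bytes = 2106.6 MB.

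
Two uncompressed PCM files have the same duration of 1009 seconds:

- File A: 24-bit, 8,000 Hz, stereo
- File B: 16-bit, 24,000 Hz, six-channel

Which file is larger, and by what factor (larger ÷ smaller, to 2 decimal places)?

File B, by a factor of 6.00

File A: 8,000 × 3 × 2 = 48,000 bytes/s.
File B: 24,000 × 2 × 6 = 288,000 bytes/s.
File B is larger; ratio = 290,592,000 / 48,432,000 = 6.00.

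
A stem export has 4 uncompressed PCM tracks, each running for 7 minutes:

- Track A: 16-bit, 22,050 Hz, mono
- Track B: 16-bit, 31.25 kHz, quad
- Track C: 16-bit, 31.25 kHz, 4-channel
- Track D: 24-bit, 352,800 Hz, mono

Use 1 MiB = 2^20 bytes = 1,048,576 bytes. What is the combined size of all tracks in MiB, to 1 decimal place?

7 minutes = 420 s.
Track A: 22,050 × 420 × 2 × 1 = 18,522,000 bytes.
Track B: 31,250 × 420 × 2 × 4 = 105,000,000 bytes.
Track C: 31,250 × 420 × 2 × 4 = 105,000,000 bytes.
Track D: 352,800 × 420 × 3 × 1 = 444,528,000 bytes.
Total = 673,050,000 bytes = 641.9 MiB.

641.9 MiB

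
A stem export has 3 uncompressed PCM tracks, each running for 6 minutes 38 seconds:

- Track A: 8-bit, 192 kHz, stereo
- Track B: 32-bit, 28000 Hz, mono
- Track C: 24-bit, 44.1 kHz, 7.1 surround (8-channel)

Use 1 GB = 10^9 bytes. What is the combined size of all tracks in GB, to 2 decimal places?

6 minutes 38 seconds = 398 s.
Track A: 192,000 × 398 × 1 × 2 = 152,832,000 bytes.
Track B: 28,000 × 398 × 4 × 1 = 44,576,000 bytes.
Track C: 44,100 × 398 × 3 × 8 = 421,243,200 bytes.
Total = 618,651,200 bytes = 0.62 GB.

0.62 GB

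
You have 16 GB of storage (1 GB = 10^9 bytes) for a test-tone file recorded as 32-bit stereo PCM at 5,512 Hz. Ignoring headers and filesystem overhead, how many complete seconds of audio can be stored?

362,844 seconds

Uncompressed byte rate = 5,512 × 4 × 2 = 44,096 bytes/s.
Capacity = 16 × 1,000,000,000 = 16,000,000,000 bytes.
16,000,000,000 / 44,096 ≈ 362844.7 s → 362,844 seconds.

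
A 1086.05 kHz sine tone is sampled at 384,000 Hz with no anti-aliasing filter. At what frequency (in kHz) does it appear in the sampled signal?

65.95 kHz

Nyquist = 384,000/2 = 192,000 Hz; 1,086,050 Hz exceeds it.
Alias = |1,086,050 − 3×384,000| = |1,086,050 − 1,152,000| = 65,950 Hz = 65.95 kHz.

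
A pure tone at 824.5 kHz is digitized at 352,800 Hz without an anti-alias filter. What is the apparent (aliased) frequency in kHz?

118.9 kHz

Nyquist = 352,800/2 = 176,400 Hz; 824,500 Hz exceeds it.
Alias = |824,500 − 2×352,800| = |824,500 − 705,600| = 118,900 Hz = 118.9 kHz.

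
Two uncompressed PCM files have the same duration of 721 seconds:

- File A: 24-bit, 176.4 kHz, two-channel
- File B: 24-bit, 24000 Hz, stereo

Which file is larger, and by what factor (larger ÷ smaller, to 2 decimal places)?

File A, by a factor of 7.35

File A: 176,400 × 3 × 2 = 1,058,400 bytes/s.
File B: 24,000 × 3 × 2 = 144,000 bytes/s.
File A is larger; ratio = 763,106,400 / 103,824,000 = 7.35.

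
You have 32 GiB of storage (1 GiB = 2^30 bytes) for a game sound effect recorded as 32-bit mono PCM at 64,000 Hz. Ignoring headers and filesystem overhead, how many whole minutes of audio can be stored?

Uncompressed byte rate = 64,000 × 4 × 1 = 256,000 bytes/s.
Capacity = 32 × 1,073,741,824 = 34,359,738,368 bytes.
34,359,738,368 / 256,000 ≈ 134217.73 s → 2,236 minutes.

2,236 minutes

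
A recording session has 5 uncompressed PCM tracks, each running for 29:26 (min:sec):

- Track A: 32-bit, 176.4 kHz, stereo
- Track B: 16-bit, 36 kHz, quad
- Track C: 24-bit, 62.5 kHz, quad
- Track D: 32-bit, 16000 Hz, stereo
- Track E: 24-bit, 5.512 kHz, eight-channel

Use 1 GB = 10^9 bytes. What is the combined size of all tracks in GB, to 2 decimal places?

29:26 (min:sec) = 1,766 s.
Track A: 176,400 × 1,766 × 4 × 2 = 2,492,179,200 bytes.
Track B: 36,000 × 1,766 × 2 × 4 = 508,608,000 bytes.
Track C: 62,500 × 1,766 × 3 × 4 = 1,324,500,000 bytes.
Track D: 16,000 × 1,766 × 4 × 2 = 226,048,000 bytes.
Track E: 5,512 × 1,766 × 3 × 8 = 233,620,608 bytes.
Total = 4,784,955,808 bytes = 4.78 GB.

4.78 GB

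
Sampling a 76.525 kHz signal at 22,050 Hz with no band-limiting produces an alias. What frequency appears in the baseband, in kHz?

Nyquist = 22,050/2 = 11,025 Hz; 76,525 Hz exceeds it.
Alias = |76,525 − 3×22,050| = |76,525 − 66,150| = 10,375 Hz = 10.375 kHz.

10.375 kHz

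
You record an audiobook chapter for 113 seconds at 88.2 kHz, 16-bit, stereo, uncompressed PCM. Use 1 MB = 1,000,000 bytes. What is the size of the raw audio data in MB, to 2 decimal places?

39.87 MB

Bytes = 88,200 samples/s × 113 s × 2 bytes/sample × 2 ch = 39,866,400 bytes.
39,866,400 / 1,000,000 = 39.87 MB.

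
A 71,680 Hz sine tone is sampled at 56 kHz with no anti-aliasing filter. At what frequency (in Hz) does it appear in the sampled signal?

Nyquist = 56,000/2 = 28,000 Hz; 71,680 Hz exceeds it.
Alias = |71,680 − 1×56,000| = |71,680 − 56,000| = 15,680 Hz.

15,680 Hz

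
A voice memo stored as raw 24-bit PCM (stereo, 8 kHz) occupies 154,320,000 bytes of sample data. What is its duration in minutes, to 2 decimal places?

Byte rate = 8,000 × 3 × 2 = 48,000 bytes/s.
Duration = 154,320,000 / 48,000 = 3,215 s.
3,215 s / 60 = 53.58 minutes.

53.58 minutes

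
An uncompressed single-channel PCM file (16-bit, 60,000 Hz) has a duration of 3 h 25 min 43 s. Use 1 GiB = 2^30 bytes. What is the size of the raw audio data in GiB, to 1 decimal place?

Duration = 3 h 25 min 43 s = 12,343 s.
Bytes = 60,000 samples/s × 12,343 s × 2 bytes/sample × 1 ch = 1,481,160,000 bytes.
1,481,160,000 / 1,073,741,824 = 1.4 GiB.

1.4 GiB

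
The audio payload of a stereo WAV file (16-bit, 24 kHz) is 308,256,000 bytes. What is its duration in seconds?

3,211 seconds

Byte rate = 24,000 × 2 × 2 = 96,000 bytes/s.
Duration = 308,256,000 / 96,000 = 3,211 s.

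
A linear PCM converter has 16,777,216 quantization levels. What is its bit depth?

24 bits

log2(16,777,216) = 24.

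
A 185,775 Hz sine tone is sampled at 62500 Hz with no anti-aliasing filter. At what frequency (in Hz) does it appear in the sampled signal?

1,725 Hz

Nyquist = 62,500/2 = 31,250 Hz; 185,775 Hz exceeds it.
Alias = |185,775 − 3×62,500| = |185,775 − 187,500| = 1,725 Hz.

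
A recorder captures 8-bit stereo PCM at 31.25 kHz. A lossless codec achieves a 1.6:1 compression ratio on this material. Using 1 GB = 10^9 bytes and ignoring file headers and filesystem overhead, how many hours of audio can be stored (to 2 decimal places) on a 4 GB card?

28.44 hours

Uncompressed byte rate = 31,250 × 1 × 2 = 62,500 bytes/s.
After 1.6:1 compression, effective rate ≈ 39062.5 bytes/s.
Capacity = 4 × 1,000,000,000 = 4,000,000,000 bytes.
4,000,000,000 / effective rate ≈ 102400 s → 28.44 hours.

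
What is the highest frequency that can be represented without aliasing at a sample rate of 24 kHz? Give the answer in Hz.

Nyquist frequency = sample rate / 2 = 24,000 / 2 = 12,000 Hz.

12,000 Hz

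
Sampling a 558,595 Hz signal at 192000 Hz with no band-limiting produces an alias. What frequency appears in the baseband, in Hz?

Nyquist = 192,000/2 = 96,000 Hz; 558,595 Hz exceeds it.
Alias = |558,595 − 3×192,000| = |558,595 − 576,000| = 17,405 Hz.

17,405 Hz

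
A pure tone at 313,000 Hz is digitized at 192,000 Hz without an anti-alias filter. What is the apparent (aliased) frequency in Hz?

Nyquist = 192,000/2 = 96,000 Hz; 313,000 Hz exceeds it.
Alias = |313,000 − 2×192,000| = |313,000 − 384,000| = 71,000 Hz.

71,000 Hz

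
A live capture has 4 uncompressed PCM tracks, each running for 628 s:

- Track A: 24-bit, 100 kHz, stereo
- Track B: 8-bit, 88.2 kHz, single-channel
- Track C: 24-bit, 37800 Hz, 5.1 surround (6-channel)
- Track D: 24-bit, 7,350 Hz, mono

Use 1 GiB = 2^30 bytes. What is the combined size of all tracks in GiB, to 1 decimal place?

Track A: 100,000 × 628 × 3 × 2 = 376,800,000 bytes.
Track B: 88,200 × 628 × 1 × 1 = 55,389,600 bytes.
Track C: 37,800 × 628 × 3 × 6 = 427,291,200 bytes.
Track D: 7,350 × 628 × 3 × 1 = 13,847,400 bytes.
Total = 873,328,200 bytes = 0.8 GiB.

0.8 GiB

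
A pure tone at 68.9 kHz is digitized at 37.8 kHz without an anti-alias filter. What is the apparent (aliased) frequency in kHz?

6.7 kHz

Nyquist = 37,800/2 = 18,900 Hz; 68,900 Hz exceeds it.
Alias = |68,900 − 2×37,800| = |68,900 − 75,600| = 6,700 Hz = 6.7 kHz.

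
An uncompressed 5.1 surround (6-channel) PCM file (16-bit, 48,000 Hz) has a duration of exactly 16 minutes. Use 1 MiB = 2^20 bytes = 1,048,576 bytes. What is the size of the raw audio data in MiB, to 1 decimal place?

Duration = exactly 16 minutes = 960 s.
Bytes = 48,000 samples/s × 960 s × 2 bytes/sample × 6 ch = 552,960,000 bytes.
552,960,000 / 1,048,576 = 527.3 MiB.

527.3 MiB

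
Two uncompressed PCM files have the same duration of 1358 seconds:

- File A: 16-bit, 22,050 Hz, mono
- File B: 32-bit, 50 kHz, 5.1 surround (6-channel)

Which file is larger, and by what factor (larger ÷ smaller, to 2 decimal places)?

File B, by a factor of 27.21

File A: 22,050 × 2 × 1 = 44,100 bytes/s.
File B: 50,000 × 4 × 6 = 1,200,000 bytes/s.
File B is larger; ratio = 1,629,600,000 / 59,887,800 = 27.21.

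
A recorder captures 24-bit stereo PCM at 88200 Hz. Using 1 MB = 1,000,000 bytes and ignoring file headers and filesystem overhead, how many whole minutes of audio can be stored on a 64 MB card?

2 minutes

Uncompressed byte rate = 88,200 × 3 × 2 = 529,200 bytes/s.
Capacity = 64 × 1,000,000 = 64,000,000 bytes.
64,000,000 / 529,200 ≈ 120.94 s → 2 minutes.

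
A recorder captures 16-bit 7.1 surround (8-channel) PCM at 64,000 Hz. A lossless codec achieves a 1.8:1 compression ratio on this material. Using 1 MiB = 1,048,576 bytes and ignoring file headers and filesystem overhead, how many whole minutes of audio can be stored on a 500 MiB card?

Uncompressed byte rate = 64,000 × 2 × 8 = 1,024,000 bytes/s.
After 1.8:1 compression, effective rate ≈ 568888.89 bytes/s.
Capacity = 500 × 1,048,576 = 524,288,000 bytes.
524,288,000 / effective rate ≈ 921.6 s → 15 minutes.

15 minutes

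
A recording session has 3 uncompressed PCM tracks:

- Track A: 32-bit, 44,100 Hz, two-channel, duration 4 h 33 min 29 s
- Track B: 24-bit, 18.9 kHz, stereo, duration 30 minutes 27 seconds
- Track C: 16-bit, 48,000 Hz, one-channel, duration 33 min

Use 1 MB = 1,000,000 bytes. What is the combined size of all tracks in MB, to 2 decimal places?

6186.36 MB

Track A: 4 h 33 min 29 s = 16,409 s; 44,100 × 16,409 × 4 × 2 = 5,789,095,200 bytes.
Track B: 30 minutes 27 seconds = 1,827 s; 18,900 × 1,827 × 3 × 2 = 207,181,800 bytes.
Track C: 33 min = 1,980 s; 48,000 × 1,980 × 2 × 1 = 190,080,000 bytes.
Total = 6,186,357,000 bytes = 6186.36 MB.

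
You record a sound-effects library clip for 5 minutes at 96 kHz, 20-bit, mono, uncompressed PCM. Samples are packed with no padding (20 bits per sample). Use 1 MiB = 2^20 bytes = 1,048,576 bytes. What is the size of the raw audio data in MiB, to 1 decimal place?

Duration = 5 minutes = 300 s.
Bits = 96,000 × 300 × 20 × 1 = 576,000,000 bits = 72,000,000 bytes.
72,000,000 / 1,048,576 = 68.7 MiB.

68.7 MiB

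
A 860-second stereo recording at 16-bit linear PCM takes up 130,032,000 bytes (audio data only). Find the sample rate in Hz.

37,800 Hz

Bytes = sample_rate × seconds × bytes_per_sample × channels.
sample_rate = 130,032,000 / (860 × 2 × 2) = 130,032,000 / 3,440 = 37,800 Hz.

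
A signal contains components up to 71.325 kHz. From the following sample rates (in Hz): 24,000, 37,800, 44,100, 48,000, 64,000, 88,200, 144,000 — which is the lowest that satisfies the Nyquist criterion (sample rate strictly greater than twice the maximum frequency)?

144,000 Hz

Need sample rate > 2 × 71,325 = 142,650 Hz.
Lowest listed rate above 142,650 Hz is 144,000 Hz.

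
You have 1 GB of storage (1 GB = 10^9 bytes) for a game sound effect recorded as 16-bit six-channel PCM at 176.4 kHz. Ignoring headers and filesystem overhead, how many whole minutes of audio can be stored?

Uncompressed byte rate = 176,400 × 2 × 6 = 2,116,800 bytes/s.
Capacity = 1 × 1,000,000,000 = 1,000,000,000 bytes.
1,000,000,000 / 2,116,800 ≈ 472.41 s → 7 minutes.

7 minutes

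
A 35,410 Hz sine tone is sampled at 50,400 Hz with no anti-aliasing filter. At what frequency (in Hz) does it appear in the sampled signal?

14,990 Hz

Nyquist = 50,400/2 = 25,200 Hz; 35,410 Hz exceeds it.
Alias = |35,410 − 1×50,400| = |35,410 − 50,400| = 14,990 Hz.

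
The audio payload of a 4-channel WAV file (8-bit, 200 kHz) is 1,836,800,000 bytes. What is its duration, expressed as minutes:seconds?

Byte rate = 200,000 × 1 × 4 = 800,000 bytes/s.
Duration = 1,836,800,000 / 800,000 = 2,296 s.
2,296 s = 38:16.

38:16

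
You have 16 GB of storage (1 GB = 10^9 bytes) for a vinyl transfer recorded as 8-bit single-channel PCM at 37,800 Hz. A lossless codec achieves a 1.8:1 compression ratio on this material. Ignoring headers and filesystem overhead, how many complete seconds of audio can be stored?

761,904 seconds

Uncompressed byte rate = 37,800 × 1 × 1 = 37,800 bytes/s.
After 1.8:1 compression, effective rate ≈ 21000 bytes/s.
Capacity = 16 × 1,000,000,000 = 16,000,000,000 bytes.
16,000,000,000 / effective rate ≈ 761904.76 s → 761,904 seconds.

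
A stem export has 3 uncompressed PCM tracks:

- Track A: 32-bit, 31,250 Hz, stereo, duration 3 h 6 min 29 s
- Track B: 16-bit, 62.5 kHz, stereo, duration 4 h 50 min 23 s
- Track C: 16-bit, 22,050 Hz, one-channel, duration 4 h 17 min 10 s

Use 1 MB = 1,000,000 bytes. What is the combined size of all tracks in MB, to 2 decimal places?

Track A: 3 h 6 min 29 s = 11,189 s; 31,250 × 11,189 × 4 × 2 = 2,797,250,000 bytes.
Track B: 4 h 50 min 23 s = 17,423 s; 62,500 × 17,423 × 2 × 2 = 4,355,750,000 bytes.
Track C: 4 h 17 min 10 s = 15,430 s; 22,050 × 15,430 × 2 × 1 = 680,463,000 bytes.
Total = 7,833,463,000 bytes = 7833.46 MB.

7833.46 MB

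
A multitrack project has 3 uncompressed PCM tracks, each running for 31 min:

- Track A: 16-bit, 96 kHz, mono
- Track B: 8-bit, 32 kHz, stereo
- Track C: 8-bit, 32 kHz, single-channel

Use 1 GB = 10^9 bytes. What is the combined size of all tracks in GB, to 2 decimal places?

0.54 GB

31 min = 1,860 s.
Track A: 96,000 × 1,860 × 2 × 1 = 357,120,000 bytes.
Track B: 32,000 × 1,860 × 1 × 2 = 119,040,000 bytes.
Track C: 32,000 × 1,860 × 1 × 1 = 59,520,000 bytes.
Total = 535,680,000 bytes = 0.54 GB.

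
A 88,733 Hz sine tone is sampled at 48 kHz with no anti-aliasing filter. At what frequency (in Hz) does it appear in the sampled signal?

7,267 Hz

Nyquist = 48,000/2 = 24,000 Hz; 88,733 Hz exceeds it.
Alias = |88,733 − 2×48,000| = |88,733 − 96,000| = 7,267 Hz.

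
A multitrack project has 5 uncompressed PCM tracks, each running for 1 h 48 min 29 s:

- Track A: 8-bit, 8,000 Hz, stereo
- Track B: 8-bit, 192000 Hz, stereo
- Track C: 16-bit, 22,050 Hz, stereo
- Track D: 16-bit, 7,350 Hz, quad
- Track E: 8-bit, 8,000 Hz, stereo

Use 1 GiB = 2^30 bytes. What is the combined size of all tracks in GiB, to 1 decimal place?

1 h 48 min 29 s = 6,509 s.
Track A: 8,000 × 6,509 × 1 × 2 = 104,144,000 bytes.
Track B: 192,000 × 6,509 × 1 × 2 = 2,499,456,000 bytes.
Track C: 22,050 × 6,509 × 2 × 2 = 574,093,800 bytes.
Track D: 7,350 × 6,509 × 2 × 4 = 382,729,200 bytes.
Track E: 8,000 × 6,509 × 1 × 2 = 104,144,000 bytes.
Total = 3,664,567,000 bytes = 3.4 GiB.

3.4 GiB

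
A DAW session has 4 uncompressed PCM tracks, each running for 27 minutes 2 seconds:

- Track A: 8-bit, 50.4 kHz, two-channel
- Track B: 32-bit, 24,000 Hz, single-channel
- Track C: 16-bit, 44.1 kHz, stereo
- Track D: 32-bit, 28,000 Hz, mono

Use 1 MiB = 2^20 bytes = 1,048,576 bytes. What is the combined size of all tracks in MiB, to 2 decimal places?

750.54 MiB

27 minutes 2 seconds = 1,622 s.
Track A: 50,400 × 1,622 × 1 × 2 = 163,497,600 bytes.
Track B: 24,000 × 1,622 × 4 × 1 = 155,712,000 bytes.
Track C: 44,100 × 1,622 × 2 × 2 = 286,120,800 bytes.
Track D: 28,000 × 1,622 × 4 × 1 = 181,664,000 bytes.
Total = 786,994,400 bytes = 750.54 MiB.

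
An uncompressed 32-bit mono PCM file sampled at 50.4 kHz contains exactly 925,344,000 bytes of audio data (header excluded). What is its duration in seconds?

4,590 seconds

Byte rate = 50,400 × 4 × 1 = 201,600 bytes/s.
Duration = 925,344,000 / 201,600 = 4,590 s.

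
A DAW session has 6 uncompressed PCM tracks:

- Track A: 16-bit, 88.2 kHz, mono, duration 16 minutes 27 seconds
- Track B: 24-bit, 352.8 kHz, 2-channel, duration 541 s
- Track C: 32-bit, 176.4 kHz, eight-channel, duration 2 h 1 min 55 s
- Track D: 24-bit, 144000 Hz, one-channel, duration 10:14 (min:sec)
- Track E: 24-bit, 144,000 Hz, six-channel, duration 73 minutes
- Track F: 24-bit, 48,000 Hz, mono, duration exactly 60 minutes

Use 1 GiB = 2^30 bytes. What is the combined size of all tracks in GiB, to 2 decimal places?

50.99 GiB

Track A: 16 minutes 27 seconds = 987 s; 88,200 × 987 × 2 × 1 = 174,106,800 bytes.
Track B: 352,800 × 541 × 3 × 2 = 1,145,188,800 bytes.
Track C: 2 h 1 min 55 s = 7,315 s; 176,400 × 7,315 × 4 × 8 = 41,291,712,000 bytes.
Track D: 10:14 (min:sec) = 614 s; 144,000 × 614 × 3 × 1 = 265,248,000 bytes.
Track E: 73 minutes = 4,380 s; 144,000 × 4,380 × 3 × 6 = 11,352,960,000 bytes.
Track F: exactly 60 minutes = 3,600 s; 48,000 × 3,600 × 3 × 1 = 518,400,000 bytes.
Total = 54,747,615,600 bytes = 50.99 GiB.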